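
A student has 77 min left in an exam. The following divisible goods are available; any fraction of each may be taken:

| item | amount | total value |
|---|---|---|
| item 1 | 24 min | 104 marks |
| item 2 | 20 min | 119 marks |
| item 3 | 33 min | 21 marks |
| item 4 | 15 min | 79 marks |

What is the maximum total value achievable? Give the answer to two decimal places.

Take in order of value per unit:
- item 2 (119/20 per unit): all 20 → value 119, running total 119.00
- item 4 (79/15 per unit): all 15 → value 79, running total 198.00
- item 1 (104/24 per unit): all 24 → value 104, running total 302.00
- item 3 (21/33 per unit): 18 of 33 → value 18×21/33 = 11.4545, running total 313.45
Total 313.45.

313.45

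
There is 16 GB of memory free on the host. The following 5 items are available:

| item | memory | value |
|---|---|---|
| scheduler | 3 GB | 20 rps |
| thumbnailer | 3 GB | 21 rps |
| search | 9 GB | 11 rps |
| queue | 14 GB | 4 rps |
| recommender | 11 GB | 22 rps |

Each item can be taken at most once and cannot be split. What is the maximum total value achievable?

Check high-value combinations within 16 GB:
- scheduler+thumbnailer+search: memory 3+3+9=15, value 20+21+11=52
- thumbnailer+recommender: memory 3+11=14, value 21+22=43
- scheduler+recommender: memory 3+11=14, value 20+22=42
Best: 52 rps.

52 rps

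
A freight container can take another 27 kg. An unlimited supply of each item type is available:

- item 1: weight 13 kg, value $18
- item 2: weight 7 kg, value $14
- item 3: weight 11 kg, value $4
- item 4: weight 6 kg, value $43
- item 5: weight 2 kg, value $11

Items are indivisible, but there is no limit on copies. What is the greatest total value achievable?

Best value-per-unit is item 4 at 43/6; filling with it alone gives 4×43 = 172.
Optimal mix: 4×item 4 + 1×item 5 → weight 26, value 183.

$183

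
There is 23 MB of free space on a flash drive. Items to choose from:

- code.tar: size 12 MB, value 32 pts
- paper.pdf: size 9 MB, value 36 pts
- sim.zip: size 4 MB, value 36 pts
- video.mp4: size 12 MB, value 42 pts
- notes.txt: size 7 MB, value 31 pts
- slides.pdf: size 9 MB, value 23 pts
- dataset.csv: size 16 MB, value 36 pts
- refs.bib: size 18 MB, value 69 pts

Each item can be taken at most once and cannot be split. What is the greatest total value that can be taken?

Check high-value combinations within 23 MB:
- sim.zip+video.mp4+notes.txt: size 4+12+7=23, value 36+42+31=109
- sim.zip+refs.bib: size 4+18=22, value 36+69=105
- paper.pdf+sim.zip+notes.txt: size 9+4+7=20, value 36+36+31=103
- code.tar+sim.zip+notes.txt: size 12+4+7=23, value 32+36+31=99
- paper.pdf+sim.zip+slides.pdf: size 9+4+9=22, value 36+36+23=95
Best: 109 pts.

109 pts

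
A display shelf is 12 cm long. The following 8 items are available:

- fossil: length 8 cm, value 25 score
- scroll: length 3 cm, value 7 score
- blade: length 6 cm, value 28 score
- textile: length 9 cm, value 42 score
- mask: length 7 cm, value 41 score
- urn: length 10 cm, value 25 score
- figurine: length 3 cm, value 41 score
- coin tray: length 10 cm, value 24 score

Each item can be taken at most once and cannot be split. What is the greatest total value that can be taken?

83 score

Check high-value combinations within 12 cm:
- textile+figurine: length 9+3=12, value 42+41=83
- mask+figurine: length 7+3=10, value 41+41=82
- scroll+blade+figurine: length 3+6+3=12, value 7+28+41=76
- blade+figurine: length 6+3=9, value 28+41=69
Best: 83 score.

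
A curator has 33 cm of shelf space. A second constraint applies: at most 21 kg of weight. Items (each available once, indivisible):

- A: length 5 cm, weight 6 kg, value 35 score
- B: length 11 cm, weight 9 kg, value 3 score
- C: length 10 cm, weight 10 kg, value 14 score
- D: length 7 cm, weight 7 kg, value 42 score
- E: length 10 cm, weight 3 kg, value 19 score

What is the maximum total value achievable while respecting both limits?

96 score

Feasible sets respecting both limits:
- A+D+E: length 22, weight 16, value 96
- A+D: length 12, weight 13, value 77
- C+D+E: length 27, weight 20, value 75
- A+C+E: length 25, weight 19, value 68
Best: 96 score.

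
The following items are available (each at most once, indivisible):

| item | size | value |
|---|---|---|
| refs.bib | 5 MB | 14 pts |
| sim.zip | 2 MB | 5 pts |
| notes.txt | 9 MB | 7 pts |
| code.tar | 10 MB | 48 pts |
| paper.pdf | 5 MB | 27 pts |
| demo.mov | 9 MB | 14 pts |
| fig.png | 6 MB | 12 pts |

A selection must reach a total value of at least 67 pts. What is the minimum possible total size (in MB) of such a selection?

15

Subsets with value ≥ 67, sorted by total size:
- code.tar+paper.pdf: size 15, value 75
- sim.zip+code.tar+paper.pdf: size 17, value 80
Minimum size: 15 MB.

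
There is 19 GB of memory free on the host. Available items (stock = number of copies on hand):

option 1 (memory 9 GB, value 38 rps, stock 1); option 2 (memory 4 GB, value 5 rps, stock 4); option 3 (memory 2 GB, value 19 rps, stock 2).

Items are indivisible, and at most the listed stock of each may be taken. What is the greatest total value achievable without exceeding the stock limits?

81 rps

Best selections within memory 19 and stock limits:
- 1×option 1 + 1×option 2 + 2×option 3: memory 17, value 81
- 1×option 1 + 2×option 3: memory 13, value 76
- 1×option 1 + 2×option 2 + 1×option 3: memory 19, value 67
- 1×option 1 + 1×option 2 + 1×option 3: memory 15, value 62
Best: 81 rps.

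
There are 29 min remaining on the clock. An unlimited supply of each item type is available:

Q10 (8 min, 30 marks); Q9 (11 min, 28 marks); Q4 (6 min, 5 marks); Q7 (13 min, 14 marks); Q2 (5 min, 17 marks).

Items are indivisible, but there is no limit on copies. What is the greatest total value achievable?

Best value-per-unit is Q10 at 30/8; filling with it alone gives 3×30 = 90.
Optimal mix: 3×Q10 + 1×Q2 → time 29, value 107.

107 marks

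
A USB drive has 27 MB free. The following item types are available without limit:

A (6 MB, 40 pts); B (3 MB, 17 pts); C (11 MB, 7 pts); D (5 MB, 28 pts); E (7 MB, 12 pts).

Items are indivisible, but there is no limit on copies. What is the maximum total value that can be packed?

177 pts

Best value-per-unit is A at 40/6; filling with it alone gives 4×40 = 160.
Optimal mix: 4×A + 1×B → size 27, value 177.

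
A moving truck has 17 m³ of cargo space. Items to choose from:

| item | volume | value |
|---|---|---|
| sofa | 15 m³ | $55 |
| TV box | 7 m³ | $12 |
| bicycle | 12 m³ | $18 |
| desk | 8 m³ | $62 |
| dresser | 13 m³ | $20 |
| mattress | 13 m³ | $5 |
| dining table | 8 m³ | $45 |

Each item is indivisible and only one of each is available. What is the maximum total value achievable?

$107

Check high-value combinations within 17 m³:
- desk+dining table: volume 8+8=16, value 62+45=107
- TV box+desk: volume 7+8=15, value 12+62=74
- desk: volume 8, value 62
- TV box+dining table: volume 7+8=15, value 12+45=57
- sofa: volume 15, value 55
Best: $107.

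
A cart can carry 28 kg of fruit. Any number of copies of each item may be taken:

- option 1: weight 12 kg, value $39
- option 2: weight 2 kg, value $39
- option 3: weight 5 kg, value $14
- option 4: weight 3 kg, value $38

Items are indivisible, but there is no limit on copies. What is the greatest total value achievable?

Best value-per-unit is option 2 at 39/2, and filling with it alone uses weight 14×2=28. No mix of the others beats 14×39 = 546.

$546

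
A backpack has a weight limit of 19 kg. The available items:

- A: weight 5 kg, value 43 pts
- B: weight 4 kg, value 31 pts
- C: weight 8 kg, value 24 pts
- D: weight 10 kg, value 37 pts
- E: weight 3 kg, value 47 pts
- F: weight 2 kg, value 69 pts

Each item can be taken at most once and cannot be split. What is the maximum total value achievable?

Check high-value combinations within 19 kg:
- A+B+E+F: weight 5+4+3+2=14, value 43+31+47+69=190
- B+D+E+F: weight 4+10+3+2=19, value 31+37+47+69=184
- A+C+E+F: weight 5+8+3+2=18, value 43+24+47+69=183
Best: 190 pts.

190 pts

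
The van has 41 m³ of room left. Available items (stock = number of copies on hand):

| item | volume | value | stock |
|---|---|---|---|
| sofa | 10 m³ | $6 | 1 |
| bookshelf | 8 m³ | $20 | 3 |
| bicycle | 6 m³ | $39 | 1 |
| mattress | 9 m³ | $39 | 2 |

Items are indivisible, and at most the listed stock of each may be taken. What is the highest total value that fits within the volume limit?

$157

Best selections within volume 41 and stock limits:
- 2×bookshelf + 1×bicycle + 2×mattress: volume 40, value 157
- 3×bookshelf + 1×bicycle + 1×mattress: volume 39, value 138
- 1×bookshelf + 1×bicycle + 2×mattress: volume 32, value 137
Best: $157.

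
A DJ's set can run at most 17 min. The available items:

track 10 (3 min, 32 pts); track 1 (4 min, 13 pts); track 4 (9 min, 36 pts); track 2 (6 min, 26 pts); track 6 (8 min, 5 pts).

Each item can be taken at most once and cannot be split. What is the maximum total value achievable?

81 pts

Check high-value combinations within 17 min:
- track 10+track 1+track 4: duration 3+4+9=16, value 32+13+36=81
- track 10+track 1+track 2: duration 3+4+6=13, value 32+13+26=71
- track 10+track 4: duration 3+9=12, value 32+36=68
Best: 81 pts.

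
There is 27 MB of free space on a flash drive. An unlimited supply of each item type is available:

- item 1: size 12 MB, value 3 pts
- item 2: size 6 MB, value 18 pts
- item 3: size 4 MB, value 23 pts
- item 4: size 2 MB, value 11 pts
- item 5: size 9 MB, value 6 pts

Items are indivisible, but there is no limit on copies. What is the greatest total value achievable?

149 pts

Best value-per-unit is item 3 at 23/4; filling with it alone gives 6×23 = 138.
Optimal mix: 6×item 3 + 1×item 4 → size 26, value 149.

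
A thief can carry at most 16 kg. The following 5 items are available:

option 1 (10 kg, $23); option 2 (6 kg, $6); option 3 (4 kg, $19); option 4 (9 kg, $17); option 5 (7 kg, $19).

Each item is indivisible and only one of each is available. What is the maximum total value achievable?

$42

Check high-value combinations within 16 kg:
- option 1+option 3: weight 10+4=14, value 23+19=42
- option 3+option 5: weight 4+7=11, value 19+19=38
- option 3+option 4: weight 4+9=13, value 19+17=36
- option 4+option 5: weight 9+7=16, value 17+19=36
Best: $42.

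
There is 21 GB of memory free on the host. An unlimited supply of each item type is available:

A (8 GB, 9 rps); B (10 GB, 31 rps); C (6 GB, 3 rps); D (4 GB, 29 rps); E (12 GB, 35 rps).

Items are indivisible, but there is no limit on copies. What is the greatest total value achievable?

Best value-per-unit is D at 29/4, and filling with it alone uses memory 5×4=20. No mix of the others beats 5×29 = 145.

145 rps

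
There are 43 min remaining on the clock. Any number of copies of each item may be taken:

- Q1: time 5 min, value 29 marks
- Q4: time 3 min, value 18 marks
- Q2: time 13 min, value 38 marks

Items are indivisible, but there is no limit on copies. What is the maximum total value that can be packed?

256 marks

Best value-per-unit is Q4 at 18/3; filling with it alone gives 14×18 = 252.
Optimal mix: 2×Q1 + 11×Q4 → time 43, value 256.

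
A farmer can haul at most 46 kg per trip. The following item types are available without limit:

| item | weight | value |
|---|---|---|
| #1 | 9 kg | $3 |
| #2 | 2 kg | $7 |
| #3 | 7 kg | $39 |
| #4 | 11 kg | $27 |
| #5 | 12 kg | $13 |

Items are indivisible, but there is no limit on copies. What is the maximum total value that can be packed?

$248

Best value-per-unit is #3 at 39/7; filling with it alone gives 6×39 = 234.
Optimal mix: 2×#2 + 6×#3 → weight 46, value 248.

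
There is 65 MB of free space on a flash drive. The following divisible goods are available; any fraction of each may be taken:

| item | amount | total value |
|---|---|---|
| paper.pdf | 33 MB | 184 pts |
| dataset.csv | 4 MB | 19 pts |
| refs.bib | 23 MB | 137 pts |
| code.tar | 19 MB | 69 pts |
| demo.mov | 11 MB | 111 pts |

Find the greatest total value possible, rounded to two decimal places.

Take in order of value per unit:
- demo.mov (111/11 per unit): all 11 → value 111, running total 111.00
- refs.bib (137/23 per unit): all 23 → value 137, running total 248.00
- paper.pdf (184/33 per unit): 31 of 33 → value 31×184/33 = 172.8485, running total 420.85
Total 420.85.

420.85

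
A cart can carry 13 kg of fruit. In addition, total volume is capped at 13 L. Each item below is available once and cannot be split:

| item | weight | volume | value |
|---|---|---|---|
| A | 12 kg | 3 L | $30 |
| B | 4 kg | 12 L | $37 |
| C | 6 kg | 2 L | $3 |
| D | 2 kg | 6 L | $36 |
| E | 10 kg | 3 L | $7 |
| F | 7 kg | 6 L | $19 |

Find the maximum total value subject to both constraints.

$55

Feasible sets respecting both limits:
- D+F: weight 9, volume 12, value 55
- D+E: weight 12, volume 9, value 43
- C+D: weight 8, volume 8, value 39
- B: weight 4, volume 12, value 37
Best: $55.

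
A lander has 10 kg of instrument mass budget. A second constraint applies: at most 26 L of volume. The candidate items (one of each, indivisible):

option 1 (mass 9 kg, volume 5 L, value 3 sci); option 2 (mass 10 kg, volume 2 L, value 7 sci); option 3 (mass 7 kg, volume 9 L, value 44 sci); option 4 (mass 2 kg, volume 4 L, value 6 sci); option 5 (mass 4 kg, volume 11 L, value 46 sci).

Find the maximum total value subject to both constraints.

Feasible sets respecting both limits:
- option 4+option 5: mass 6, volume 15, value 52
- option 3+option 4: mass 9, volume 13, value 50
- option 5: mass 4, volume 11, value 46
Best: 52 sci.

52 sci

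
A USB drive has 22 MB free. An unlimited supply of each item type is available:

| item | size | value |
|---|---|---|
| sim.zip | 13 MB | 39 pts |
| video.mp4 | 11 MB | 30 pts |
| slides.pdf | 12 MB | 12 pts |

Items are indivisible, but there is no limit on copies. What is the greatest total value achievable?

60 pts

Best value-per-unit is sim.zip at 39/13; filling with it alone gives 1×39 = 39.
Optimal mix: 2×video.mp4 → size 22, value 60.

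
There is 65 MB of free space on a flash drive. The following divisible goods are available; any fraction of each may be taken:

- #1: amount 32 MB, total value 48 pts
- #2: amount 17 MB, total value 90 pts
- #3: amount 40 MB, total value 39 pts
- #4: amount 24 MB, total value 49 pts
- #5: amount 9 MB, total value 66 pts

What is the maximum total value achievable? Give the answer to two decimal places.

227.50

Take in order of value per unit:
- #5 (66/9 per unit): all 9 → value 66, running total 66.00
- #2 (90/17 per unit): all 17 → value 90, running total 156.00
- #4 (49/24 per unit): all 24 → value 49, running total 205.00
- #1 (48/32 per unit): 15 of 32 → value 15×48/32 = 22.5000, running total 227.50
Total 227.50.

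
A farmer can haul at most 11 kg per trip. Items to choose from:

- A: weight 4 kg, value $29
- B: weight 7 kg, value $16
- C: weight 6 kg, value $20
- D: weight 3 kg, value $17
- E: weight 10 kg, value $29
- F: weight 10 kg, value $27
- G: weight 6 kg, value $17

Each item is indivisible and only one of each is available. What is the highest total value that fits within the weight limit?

Check high-value combinations within 11 kg:
- A+C: weight 4+6=10, value 29+20=49
- A+D: weight 4+3=7, value 29+17=46
- A+G: weight 4+6=10, value 29+17=46
- A+B: weight 4+7=11, value 29+16=45
- C+D: weight 6+3=9, value 20+17=37
Best: $49.

$49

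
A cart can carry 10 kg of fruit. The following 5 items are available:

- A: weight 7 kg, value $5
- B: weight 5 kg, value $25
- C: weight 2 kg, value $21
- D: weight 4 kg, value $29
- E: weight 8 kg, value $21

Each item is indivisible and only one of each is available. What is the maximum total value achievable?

$54

This is a 0/1 knapsack; check combinations near the capacity.
- B+D: weight 5+4=9, value 25+29=54
- C+D: weight 2+4=6, value 21+29=50
- B+C: weight 5+2=7, value 25+21=46
- C+E: weight 2+8=10, value 21+21=42
- D: weight 4, value 29
Best: $54.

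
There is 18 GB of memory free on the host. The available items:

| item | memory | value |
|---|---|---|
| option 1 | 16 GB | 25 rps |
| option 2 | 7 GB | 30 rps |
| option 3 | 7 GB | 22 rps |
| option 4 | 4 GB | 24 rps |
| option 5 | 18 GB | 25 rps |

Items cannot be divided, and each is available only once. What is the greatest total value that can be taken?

Check high-value combinations within 18 GB:
- option 2+option 3+option 4: memory 7+7+4=18, value 30+22+24=76
- option 2+option 4: memory 7+4=11, value 30+24=54
- option 2+option 3: memory 7+7=14, value 30+22=52
- option 3+option 4: memory 7+4=11, value 22+24=46
Best: 76 rps.

76 rps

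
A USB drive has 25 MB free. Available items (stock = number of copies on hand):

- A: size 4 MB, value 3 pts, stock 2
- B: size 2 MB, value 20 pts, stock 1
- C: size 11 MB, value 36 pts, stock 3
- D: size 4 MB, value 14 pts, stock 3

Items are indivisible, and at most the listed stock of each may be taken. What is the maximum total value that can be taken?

98 pts

Top feasible selections:
- 1×B + 1×C + 3×D: size 25, value 98
- 1×B + 2×C: size 24, value 92
- 1×A + 1×B + 1×C + 2×D: size 25, value 87
Best: 98 pts.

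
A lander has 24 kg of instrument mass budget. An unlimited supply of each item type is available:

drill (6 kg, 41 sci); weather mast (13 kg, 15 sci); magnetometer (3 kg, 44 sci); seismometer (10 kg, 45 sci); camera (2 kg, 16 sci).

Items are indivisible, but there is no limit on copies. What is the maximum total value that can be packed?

352 sci

Best value-per-unit is magnetometer at 44/3, and filling with it alone uses mass 8×3=24. No mix of the others beats 8×44 = 352.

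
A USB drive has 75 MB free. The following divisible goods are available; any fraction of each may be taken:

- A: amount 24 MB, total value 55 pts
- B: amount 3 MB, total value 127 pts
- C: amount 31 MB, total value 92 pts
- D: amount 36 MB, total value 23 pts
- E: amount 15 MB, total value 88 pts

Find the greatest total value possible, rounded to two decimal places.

363.28

Take in order of value per unit:
- B (127/3 per unit): all 3 → value 127, running total 127.00
- E (88/15 per unit): all 15 → value 88, running total 215.00
- C (92/31 per unit): all 31 → value 92, running total 307.00
- A (55/24 per unit): all 24 → value 55, running total 362.00
- D (23/36 per unit): 2 of 36 → value 2×23/36 = 1.2778, running total 363.28
Total 363.28.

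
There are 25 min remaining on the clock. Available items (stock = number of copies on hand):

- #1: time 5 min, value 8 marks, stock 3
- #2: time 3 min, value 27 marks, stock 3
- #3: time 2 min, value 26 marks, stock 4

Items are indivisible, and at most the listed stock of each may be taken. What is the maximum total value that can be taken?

193 marks

Top feasible selections:
- 1×#1 + 3×#2 + 4×#3: time 22, value 193
- 3×#2 + 4×#3: time 17, value 185
Best: 193 marks.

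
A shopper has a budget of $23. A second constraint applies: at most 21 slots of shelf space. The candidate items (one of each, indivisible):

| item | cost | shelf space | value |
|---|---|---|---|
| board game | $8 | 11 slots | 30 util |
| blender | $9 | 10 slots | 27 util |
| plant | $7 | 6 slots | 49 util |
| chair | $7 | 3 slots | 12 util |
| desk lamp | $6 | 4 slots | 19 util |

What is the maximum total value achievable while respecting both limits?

98 util

Feasible sets respecting both limits:
- board game+plant+desk lamp: cost 21, shelf space 21, value 98
- blender+plant+desk lamp: cost 22, shelf space 20, value 95
- board game+plant+chair: cost 22, shelf space 20, value 91
Best: 98 util.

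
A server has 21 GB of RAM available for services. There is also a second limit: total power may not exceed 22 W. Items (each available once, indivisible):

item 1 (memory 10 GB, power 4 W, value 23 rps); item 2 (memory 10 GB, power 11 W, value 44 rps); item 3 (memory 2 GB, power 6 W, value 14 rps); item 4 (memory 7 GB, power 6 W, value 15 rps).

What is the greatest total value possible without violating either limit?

67 rps

Feasible sets respecting both limits:
- item 1+item 2: memory 20, power 15, value 67
- item 2+item 4: memory 17, power 17, value 59
- item 2+item 3: memory 12, power 17, value 58
- item 1+item 3+item 4: memory 19, power 16, value 52
Best: 67 rps.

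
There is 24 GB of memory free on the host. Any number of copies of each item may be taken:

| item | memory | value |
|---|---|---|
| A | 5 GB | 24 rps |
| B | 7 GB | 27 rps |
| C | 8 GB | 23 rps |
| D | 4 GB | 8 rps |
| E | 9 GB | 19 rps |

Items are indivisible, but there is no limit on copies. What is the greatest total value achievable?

Best value-per-unit is A at 24/5; filling with it alone gives 4×24 = 96.
Optimal mix: 4×A + 1×D → memory 24, value 104.

104 rps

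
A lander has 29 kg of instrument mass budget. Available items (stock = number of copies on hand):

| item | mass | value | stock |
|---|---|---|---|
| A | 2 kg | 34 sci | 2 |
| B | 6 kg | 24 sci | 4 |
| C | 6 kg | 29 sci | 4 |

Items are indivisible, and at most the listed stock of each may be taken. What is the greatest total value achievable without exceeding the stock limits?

184 sci

Top feasible selections:
- 2×A + 4×C: mass 28, value 184
- 2×A + 1×B + 3×C: mass 28, value 179
Best: 184 sci.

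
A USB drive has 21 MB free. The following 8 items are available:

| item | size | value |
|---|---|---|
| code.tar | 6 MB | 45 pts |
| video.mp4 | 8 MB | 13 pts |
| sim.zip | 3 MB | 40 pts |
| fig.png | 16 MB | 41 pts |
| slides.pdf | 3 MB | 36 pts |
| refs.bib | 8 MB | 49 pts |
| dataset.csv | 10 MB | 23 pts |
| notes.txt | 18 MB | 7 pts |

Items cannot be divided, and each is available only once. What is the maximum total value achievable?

This is a 0/1 knapsack; check combinations near the capacity.
- code.tar+sim.zip+slides.pdf+refs.bib: size 6+3+3+8=20, value 45+40+36+49=170
- code.tar+sim.zip+refs.bib: size 6+3+8=17, value 45+40+49=134
- code.tar+video.mp4+sim.zip+slides.pdf: size 6+8+3+3=20, value 45+13+40+36=134
Best: 170 pts.

170 pts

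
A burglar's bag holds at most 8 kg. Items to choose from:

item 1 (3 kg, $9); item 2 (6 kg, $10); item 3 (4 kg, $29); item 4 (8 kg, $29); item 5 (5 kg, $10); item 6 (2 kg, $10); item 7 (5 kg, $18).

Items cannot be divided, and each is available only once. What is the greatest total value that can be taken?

Check high-value combinations within 8 kg:
- item 3+item 6: weight 4+2=6, value 29+10=39
- item 1+item 3: weight 3+4=7, value 9+29=38
- item 3: weight 4, value 29
- item 4: weight 8, value 29
Best: $39.

$39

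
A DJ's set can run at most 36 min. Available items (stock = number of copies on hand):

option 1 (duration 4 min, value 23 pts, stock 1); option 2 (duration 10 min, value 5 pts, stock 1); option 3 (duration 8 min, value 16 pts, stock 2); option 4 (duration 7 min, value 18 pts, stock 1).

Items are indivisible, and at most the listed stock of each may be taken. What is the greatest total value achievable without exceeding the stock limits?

Best selections within duration 36 and stock limits:
- 1×option 1 + 2×option 3 + 1×option 4: duration 27, value 73
- 1×option 1 + 1×option 2 + 1×option 3 + 1×option 4: duration 29, value 62
- 1×option 1 + 1×option 2 + 2×option 3: duration 30, value 60
Best: 73 pts.

73 pts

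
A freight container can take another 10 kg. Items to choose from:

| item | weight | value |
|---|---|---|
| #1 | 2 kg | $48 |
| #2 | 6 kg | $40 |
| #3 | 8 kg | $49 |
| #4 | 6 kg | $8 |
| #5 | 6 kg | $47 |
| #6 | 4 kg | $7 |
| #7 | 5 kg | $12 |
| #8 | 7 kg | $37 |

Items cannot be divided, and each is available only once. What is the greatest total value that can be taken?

$97

Check high-value combinations within 10 kg:
- #1+#3: weight 2+8=10, value 48+49=97
- #1+#5: weight 2+6=8, value 48+47=95
- #1+#2: weight 2+6=8, value 48+40=88
- #1+#8: weight 2+7=9, value 48+37=85
- #1+#7: weight 2+5=7, value 48+12=60
Best: $97.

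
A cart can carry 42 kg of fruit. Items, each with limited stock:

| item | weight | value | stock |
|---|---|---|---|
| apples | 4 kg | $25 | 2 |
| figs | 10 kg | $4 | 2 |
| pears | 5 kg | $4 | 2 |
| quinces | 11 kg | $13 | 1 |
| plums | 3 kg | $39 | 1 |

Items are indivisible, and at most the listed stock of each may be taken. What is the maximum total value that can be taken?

$114

Top feasible selections:
- 2×apples + 1×figs + 2×pears + 1×quinces + 1×plums: weight 42, value 114
- 2×apples + 2×pears + 1×quinces + 1×plums: weight 32, value 110
- 2×apples + 1×figs + 1×pears + 1×quinces + 1×plums: weight 37, value 110
Best: $114.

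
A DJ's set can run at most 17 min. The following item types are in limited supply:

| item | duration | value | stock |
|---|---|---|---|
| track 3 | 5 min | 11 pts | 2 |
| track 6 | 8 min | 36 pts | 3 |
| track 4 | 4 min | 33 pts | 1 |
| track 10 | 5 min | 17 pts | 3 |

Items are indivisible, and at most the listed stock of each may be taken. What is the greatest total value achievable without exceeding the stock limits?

86 pts

Top feasible selections:
- 1×track 6 + 1×track 4 + 1×track 10: duration 17, value 86
- 1×track 3 + 1×track 6 + 1×track 4: duration 17, value 80
Best: 86 pts.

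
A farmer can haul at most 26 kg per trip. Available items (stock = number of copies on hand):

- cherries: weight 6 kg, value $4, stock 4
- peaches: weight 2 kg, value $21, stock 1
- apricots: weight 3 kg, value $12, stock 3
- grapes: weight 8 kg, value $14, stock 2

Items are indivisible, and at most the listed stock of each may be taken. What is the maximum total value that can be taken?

$75

Best selections within weight 26 and stock limits:
- 1×cherries + 1×peaches + 3×apricots + 1×grapes: weight 25, value 75
- 1×peaches + 2×apricots + 2×grapes: weight 24, value 73
Best: $75.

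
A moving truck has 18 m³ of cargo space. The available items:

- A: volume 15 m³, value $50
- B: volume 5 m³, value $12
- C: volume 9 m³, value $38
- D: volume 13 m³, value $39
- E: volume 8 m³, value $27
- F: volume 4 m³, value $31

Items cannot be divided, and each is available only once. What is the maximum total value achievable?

This is a 0/1 knapsack; check combinations near the capacity.
- B+C+F: volume 5+9+4=18, value 12+38+31=81
- D+F: volume 13+4=17, value 39+31=70
- B+E+F: volume 5+8+4=17, value 12+27+31=70
- C+F: volume 9+4=13, value 38+31=69
- C+E: volume 9+8=17, value 38+27=65
Best: $81.

$81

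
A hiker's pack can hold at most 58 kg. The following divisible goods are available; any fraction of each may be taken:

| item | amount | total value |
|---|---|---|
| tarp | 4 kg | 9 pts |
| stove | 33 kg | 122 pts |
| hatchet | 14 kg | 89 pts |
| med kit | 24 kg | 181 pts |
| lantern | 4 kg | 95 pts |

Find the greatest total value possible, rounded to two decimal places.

424.15

Take in order of value per unit:
- lantern (95/4 per unit): all 4 → value 95, running total 95.00
- med kit (181/24 per unit): all 24 → value 181, running total 276.00
- hatchet (89/14 per unit): all 14 → value 89, running total 365.00
- stove (122/33 per unit): 16 of 33 → value 16×122/33 = 59.1515, running total 424.15
Total 424.15.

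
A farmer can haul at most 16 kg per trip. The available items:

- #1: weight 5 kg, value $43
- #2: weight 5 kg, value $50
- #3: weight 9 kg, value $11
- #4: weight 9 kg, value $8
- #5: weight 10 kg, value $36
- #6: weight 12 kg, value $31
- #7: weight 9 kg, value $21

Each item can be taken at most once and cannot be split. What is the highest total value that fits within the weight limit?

$93

This is a 0/1 knapsack; check combinations near the capacity.
- #1+#2: weight 5+5=10, value 43+50=93
- #2+#5: weight 5+10=15, value 50+36=86
- #1+#5: weight 5+10=15, value 43+36=79
- #2+#7: weight 5+9=14, value 50+21=71
- #1+#7: weight 5+9=14, value 43+21=64
Best: $93.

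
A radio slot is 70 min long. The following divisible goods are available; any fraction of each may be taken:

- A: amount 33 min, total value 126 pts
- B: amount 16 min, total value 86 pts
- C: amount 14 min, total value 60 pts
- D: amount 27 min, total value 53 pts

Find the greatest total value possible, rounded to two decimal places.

285.74

Take in order of value per unit:
- B (86/16 per unit): all 16 → value 86, running total 86.00
- C (60/14 per unit): all 14 → value 60, running total 146.00
- A (126/33 per unit): all 33 → value 126, running total 272.00
- D (53/27 per unit): 7 of 27 → value 7×53/27 = 13.7407, running total 285.74
Total 285.74.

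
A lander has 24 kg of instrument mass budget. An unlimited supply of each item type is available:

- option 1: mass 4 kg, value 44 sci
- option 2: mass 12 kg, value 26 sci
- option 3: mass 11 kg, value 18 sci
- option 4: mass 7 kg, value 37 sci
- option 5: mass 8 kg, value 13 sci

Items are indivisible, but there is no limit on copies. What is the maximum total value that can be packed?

Best value-per-unit is option 1 at 44/4, and filling with it alone uses mass 6×4=24. No mix of the others beats 6×44 = 264.

264 sci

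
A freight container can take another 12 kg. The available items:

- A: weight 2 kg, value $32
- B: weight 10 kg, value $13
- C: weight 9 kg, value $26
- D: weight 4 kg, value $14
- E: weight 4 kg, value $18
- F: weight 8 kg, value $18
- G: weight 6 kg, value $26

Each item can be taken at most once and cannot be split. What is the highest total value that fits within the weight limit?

Check high-value combinations within 12 kg:
- A+E+G: weight 2+4+6=12, value 32+18+26=76
- A+D+G: weight 2+4+6=12, value 32+14+26=72
- A+D+E: weight 2+4+4=10, value 32+14+18=64
Best: $76.

$76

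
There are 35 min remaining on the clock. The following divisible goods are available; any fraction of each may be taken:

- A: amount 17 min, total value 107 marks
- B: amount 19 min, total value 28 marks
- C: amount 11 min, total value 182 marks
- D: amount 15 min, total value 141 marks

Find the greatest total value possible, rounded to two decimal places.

379.65

Take in order of value per unit:
- C (182/11 per unit): all 11 → value 182, running total 182.00
- D (141/15 per unit): all 15 → value 141, running total 323.00
- A (107/17 per unit): 9 of 17 → value 9×107/17 = 56.6471, running total 379.65
Total 379.65.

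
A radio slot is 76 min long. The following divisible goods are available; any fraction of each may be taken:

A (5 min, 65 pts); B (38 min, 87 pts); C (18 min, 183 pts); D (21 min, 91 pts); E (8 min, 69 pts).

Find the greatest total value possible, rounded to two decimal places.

462.95

Take in order of value per unit:
- A (65/5 per unit): all 5 → value 65, running total 65.00
- C (183/18 per unit): all 18 → value 183, running total 248.00
- E (69/8 per unit): all 8 → value 69, running total 317.00
- D (91/21 per unit): all 21 → value 91, running total 408.00
- B (87/38 per unit): 24 of 38 → value 24×87/38 = 54.9474, running total 462.95
Total 462.95.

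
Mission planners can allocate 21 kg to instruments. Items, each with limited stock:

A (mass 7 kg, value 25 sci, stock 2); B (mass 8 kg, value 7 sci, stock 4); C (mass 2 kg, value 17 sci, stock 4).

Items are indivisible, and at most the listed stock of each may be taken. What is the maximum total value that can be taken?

Best selections within mass 21 and stock limits:
- 2×A + 3×C: mass 20, value 101
- 1×A + 4×C: mass 15, value 93
- 2×A + 2×C: mass 18, value 84
Best: 101 sci.

101 sci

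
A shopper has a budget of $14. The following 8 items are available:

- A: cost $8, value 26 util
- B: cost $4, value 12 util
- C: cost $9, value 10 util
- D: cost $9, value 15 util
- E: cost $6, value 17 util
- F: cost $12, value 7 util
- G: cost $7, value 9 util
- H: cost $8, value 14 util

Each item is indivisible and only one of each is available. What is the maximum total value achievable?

43 util

Check high-value combinations within $14:
- A+E: cost 8+6=14, value 26+17=43
- A+B: cost 8+4=12, value 26+12=38
- E+H: cost 6+8=14, value 17+14=31
- B+E: cost 4+6=10, value 12+17=29
- B+D: cost 4+9=13, value 12+15=27
Best: 43 util.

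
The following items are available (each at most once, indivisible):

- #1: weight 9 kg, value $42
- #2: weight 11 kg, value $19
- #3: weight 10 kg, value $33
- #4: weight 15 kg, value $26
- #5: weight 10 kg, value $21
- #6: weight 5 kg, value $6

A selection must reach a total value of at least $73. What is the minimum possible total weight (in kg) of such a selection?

Subsets with value ≥ 73, sorted by total weight:
- #1+#3: weight 19, value 75
- #1+#3+#6: weight 24, value 81
Minimum weight: 19 kg.

19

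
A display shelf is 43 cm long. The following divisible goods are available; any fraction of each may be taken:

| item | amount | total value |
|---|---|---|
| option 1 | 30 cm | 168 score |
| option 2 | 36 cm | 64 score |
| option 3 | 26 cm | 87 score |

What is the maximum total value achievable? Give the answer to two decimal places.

Take in order of value per unit:
- option 1 (168/30 per unit): all 30 → value 168, running total 168.00
- option 3 (87/26 per unit): 13 of 26 → value 13×87/26 = 43.5000, running total 211.50
Total 211.50.

211.50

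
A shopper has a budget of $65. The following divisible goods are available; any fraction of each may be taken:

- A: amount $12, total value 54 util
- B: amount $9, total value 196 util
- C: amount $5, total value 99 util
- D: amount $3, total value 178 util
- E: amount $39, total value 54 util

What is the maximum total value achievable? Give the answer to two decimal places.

Take in order of value per unit:
- D (178/3 per unit): all 3 → value 178, running total 178.00
- B (196/9 per unit): all 9 → value 196, running total 374.00
- C (99/5 per unit): all 5 → value 99, running total 473.00
- A (54/12 per unit): all 12 → value 54, running total 527.00
- E (54/39 per unit): 36 of 39 → value 36×54/39 = 49.8462, running total 576.85
Total 576.85.

576.85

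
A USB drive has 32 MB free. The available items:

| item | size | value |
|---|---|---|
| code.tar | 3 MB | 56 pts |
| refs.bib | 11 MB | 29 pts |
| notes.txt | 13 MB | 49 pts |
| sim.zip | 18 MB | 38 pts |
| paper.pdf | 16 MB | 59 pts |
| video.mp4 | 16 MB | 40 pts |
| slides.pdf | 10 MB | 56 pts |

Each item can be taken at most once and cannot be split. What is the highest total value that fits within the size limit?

171 pts

Check high-value combinations within 32 MB:
- code.tar+paper.pdf+slides.pdf: size 3+16+10=29, value 56+59+56=171
- code.tar+notes.txt+paper.pdf: size 3+13+16=32, value 56+49+59=164
- code.tar+notes.txt+slides.pdf: size 3+13+10=26, value 56+49+56=161
- code.tar+video.mp4+slides.pdf: size 3+16+10=29, value 56+40+56=152
- code.tar+sim.zip+slides.pdf: size 3+18+10=31, value 56+38+56=150
Best: 171 pts.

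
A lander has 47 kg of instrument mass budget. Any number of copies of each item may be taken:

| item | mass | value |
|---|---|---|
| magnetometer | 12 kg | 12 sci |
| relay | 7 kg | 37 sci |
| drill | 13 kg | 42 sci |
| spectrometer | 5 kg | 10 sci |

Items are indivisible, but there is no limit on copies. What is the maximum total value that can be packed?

232 sci

Best value-per-unit is relay at 37/7; filling with it alone gives 6×37 = 222.
Optimal mix: 6×relay + 1×spectrometer → mass 47, value 232.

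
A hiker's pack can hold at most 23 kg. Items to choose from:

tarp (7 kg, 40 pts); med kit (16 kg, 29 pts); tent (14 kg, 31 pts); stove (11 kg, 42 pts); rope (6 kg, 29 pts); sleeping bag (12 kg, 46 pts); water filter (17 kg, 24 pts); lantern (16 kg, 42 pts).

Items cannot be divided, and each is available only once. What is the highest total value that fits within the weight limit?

Check high-value combinations within 23 kg:
- stove+sleeping bag: weight 11+12=23, value 42+46=88
- tarp+sleeping bag: weight 7+12=19, value 40+46=86
- tarp+stove: weight 7+11=18, value 40+42=82
- tarp+lantern: weight 7+16=23, value 40+42=82
Best: 88 pts.

88 pts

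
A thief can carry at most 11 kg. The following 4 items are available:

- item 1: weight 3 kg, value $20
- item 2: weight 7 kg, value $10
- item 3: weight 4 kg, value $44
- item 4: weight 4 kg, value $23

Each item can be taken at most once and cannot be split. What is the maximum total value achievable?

Check high-value combinations within 11 kg:
- item 1+item 3+item 4: weight 3+4+4=11, value 20+44+23=87
- item 3+item 4: weight 4+4=8, value 44+23=67
- item 1+item 3: weight 3+4=7, value 20+44=64
- item 2+item 3: weight 7+4=11, value 10+44=54
- item 3: weight 4, value 44
Best: $87.

$87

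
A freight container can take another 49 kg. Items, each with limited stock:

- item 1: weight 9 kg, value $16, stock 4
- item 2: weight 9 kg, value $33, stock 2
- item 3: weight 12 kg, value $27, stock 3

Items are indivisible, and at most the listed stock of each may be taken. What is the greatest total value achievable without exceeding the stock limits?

Top feasible selections:
- 2×item 1 + 2×item 2 + 1×item 3: weight 48, value 125
- 2×item 2 + 2×item 3: weight 42, value 120
- 1×item 2 + 3×item 3: weight 45, value 114
- 3×item 1 + 2×item 2: weight 45, value 114
Best: $125.

$125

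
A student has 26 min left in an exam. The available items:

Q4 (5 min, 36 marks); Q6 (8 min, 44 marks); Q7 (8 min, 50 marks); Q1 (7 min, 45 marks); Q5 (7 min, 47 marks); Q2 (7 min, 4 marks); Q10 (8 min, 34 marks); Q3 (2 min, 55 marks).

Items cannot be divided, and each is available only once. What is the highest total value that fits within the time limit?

Check high-value combinations within 26 min:
- Q7+Q1+Q5+Q3: time 8+7+7+2=24, value 50+45+47+55=197
- Q6+Q7+Q5+Q3: time 8+8+7+2=25, value 44+50+47+55=196
- Q6+Q7+Q1+Q3: time 8+8+7+2=25, value 44+50+45+55=194
- Q6+Q1+Q5+Q3: time 8+7+7+2=24, value 44+45+47+55=191
- Q4+Q7+Q5+Q3: time 5+8+7+2=22, value 36+50+47+55=188
Best: 197 marks.

197 marks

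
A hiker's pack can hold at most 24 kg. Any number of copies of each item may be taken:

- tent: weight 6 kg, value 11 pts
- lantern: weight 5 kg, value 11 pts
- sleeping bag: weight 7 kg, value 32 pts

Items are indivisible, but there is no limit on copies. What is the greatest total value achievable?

Best value-per-unit is sleeping bag at 32/7, and filling with it alone uses weight 3×7=21. No mix of the others beats 3×32 = 96.

96 pts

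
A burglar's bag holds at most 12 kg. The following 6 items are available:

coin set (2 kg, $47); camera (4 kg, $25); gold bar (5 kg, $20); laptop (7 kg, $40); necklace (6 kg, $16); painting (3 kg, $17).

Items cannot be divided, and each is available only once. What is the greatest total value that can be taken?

$104

Check high-value combinations within 12 kg:
- coin set+laptop+painting: weight 2+7+3=12, value 47+40+17=104
- coin set+camera+gold bar: weight 2+4+5=11, value 47+25+20=92
- coin set+camera+painting: weight 2+4+3=9, value 47+25+17=89
- coin set+camera+necklace: weight 2+4+6=12, value 47+25+16=88
- coin set+laptop: weight 2+7=9, value 47+40=87
Best: $104.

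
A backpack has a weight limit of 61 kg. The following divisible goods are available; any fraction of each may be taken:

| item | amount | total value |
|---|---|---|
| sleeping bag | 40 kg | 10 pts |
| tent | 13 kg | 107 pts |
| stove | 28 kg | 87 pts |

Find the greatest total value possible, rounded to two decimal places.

199.00

Take in order of value per unit:
- tent (107/13 per unit): all 13 → value 107, running total 107.00
- stove (87/28 per unit): all 28 → value 87, running total 194.00
- sleeping bag (10/40 per unit): 20 of 40 → value 20×10/40 = 5.0000, running total 199.00
Total 199.00.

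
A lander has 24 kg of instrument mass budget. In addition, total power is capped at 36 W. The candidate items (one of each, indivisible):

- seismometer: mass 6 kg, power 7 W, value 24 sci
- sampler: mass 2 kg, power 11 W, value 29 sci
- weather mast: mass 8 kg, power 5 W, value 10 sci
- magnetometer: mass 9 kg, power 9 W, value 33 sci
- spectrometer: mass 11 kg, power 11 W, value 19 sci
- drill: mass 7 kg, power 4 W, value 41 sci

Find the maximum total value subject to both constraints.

127 sci

Feasible sets respecting both limits:
- seismometer+sampler+magnetometer+drill: mass 24, power 31, value 127
- seismometer+sampler+weather mast+drill: mass 23, power 27, value 104
- sampler+magnetometer+drill: mass 18, power 24, value 103
Best: 127 sci.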